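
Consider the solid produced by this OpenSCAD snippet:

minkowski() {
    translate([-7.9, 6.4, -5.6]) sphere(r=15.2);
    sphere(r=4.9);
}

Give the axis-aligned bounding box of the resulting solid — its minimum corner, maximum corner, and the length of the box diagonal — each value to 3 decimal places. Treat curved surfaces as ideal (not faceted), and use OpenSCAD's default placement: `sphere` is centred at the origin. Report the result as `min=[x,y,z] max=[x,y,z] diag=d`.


min=[-28.000,-13.700,-25.700] max=[12.200,26.500,14.500] diag=69.628

A = translate([-7.9, 6.4, -5.6]) sphere(r=15.2) → bbox [-23.1,-8.8,-20.8] .. [7.3,21.6,9.6]
B = sphere(r=4.9) → bbox [-4.9,-4.9,-4.9] .. [4.9,4.9,4.9]
lo = A.lo+B.lo = [-23.1-4.9, -8.8-4.9, -20.8-4.9] = [-28.000,-13.700,-25.700]
hi = A.hi+B.hi = [7.3+4.9, 21.6+4.9, 9.6+4.9] = [12.200,26.500,14.500]
diag = √(40.2²+40.2²+40.2²) = √4848.12 = 69.628


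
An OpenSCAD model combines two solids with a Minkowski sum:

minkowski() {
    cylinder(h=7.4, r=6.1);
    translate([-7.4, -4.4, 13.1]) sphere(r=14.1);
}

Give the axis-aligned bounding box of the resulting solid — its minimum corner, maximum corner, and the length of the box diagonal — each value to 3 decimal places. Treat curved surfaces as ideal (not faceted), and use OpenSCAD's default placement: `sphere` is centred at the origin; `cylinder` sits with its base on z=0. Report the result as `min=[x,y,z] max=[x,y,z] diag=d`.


min=[-27.600,-24.600,-1.000] max=[12.800,15.800,34.600] diag=67.318

A = translate([-7.4, -4.4, 13.1]) sphere(r=14.1) → bbox [-21.5,-18.5,-1] .. [6.7,9.7,27.2]
B = cylinder(h=7.4, r=6.1) → bbox [-6.1,-6.1,0] .. [6.1,6.1,7.4]
lo = A.lo+B.lo = [-21.5-6.1, -18.5-6.1, -1+0] = [-27.600,-24.600,-1.000]
hi = A.hi+B.hi = [6.7+6.1, 9.7+6.1, 27.2+7.4] = [12.800,15.800,34.600]
diag = √(40.4²+40.4²+35.6²) = √4531.68 = 67.318


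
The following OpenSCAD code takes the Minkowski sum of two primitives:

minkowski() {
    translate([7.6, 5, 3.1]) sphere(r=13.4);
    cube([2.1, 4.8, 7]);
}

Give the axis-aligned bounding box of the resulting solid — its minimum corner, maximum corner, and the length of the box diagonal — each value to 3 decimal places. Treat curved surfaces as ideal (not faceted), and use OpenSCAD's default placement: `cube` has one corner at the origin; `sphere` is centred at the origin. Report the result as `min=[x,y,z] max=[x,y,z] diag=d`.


min=[-5.800,-8.400,-10.300] max=[23.100,23.200,23.500] diag=54.555

A = translate([7.6, 5, 3.1]) sphere(r=13.4) → bbox [-5.8,-8.4,-10.3] .. [21,18.4,16.5]
B = cube([2.1, 4.8, 7]) → bbox [0,0,0] .. [2.1,4.8,7]
lo = A.lo+B.lo = [-5.8+0, -8.4+0, -10.3+0] = [-5.800,-8.400,-10.300]
hi = A.hi+B.hi = [21+2.1, 18.4+4.8, 16.5+7] = [23.100,23.200,23.500]
diag = √(28.9²+31.6²+33.8²) = √2976.21 = 54.555


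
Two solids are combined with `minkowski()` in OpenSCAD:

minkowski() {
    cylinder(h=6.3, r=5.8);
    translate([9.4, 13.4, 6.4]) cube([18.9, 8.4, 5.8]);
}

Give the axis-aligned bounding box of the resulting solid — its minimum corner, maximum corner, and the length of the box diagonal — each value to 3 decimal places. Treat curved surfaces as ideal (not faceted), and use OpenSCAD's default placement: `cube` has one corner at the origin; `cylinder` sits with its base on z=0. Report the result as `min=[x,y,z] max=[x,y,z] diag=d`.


min=[3.600,7.600,6.400] max=[34.100,27.600,18.500] diag=38.427

A = translate([9.4, 13.4, 6.4]) cube([18.9, 8.4, 5.8]) → bbox [9.4,13.4,6.4] .. [28.3,21.8,12.2]
B = cylinder(h=6.3, r=5.8) → bbox [-5.8,-5.8,0] .. [5.8,5.8,6.3]
lo = A.lo+B.lo = [9.4-5.8, 13.4-5.8, 6.4+0] = [3.600,7.600,6.400]
hi = A.hi+B.hi = [28.3+5.8, 21.8+5.8, 12.2+6.3] = [34.100,27.600,18.500]
diag = √(30.5²+20²+12.1²) = √1476.66 = 38.427


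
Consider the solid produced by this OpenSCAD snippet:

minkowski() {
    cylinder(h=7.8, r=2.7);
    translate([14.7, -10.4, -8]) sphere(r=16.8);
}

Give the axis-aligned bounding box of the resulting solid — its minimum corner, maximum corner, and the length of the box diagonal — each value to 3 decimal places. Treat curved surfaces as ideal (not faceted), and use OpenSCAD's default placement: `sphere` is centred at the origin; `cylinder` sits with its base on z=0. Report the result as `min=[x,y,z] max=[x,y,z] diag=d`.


min=[-4.800,-29.900,-24.800] max=[34.200,9.100,16.600] diag=68.963

A = translate([14.7, -10.4, -8]) sphere(r=16.8) → bbox [-2.1,-27.2,-24.8] .. [31.5,6.4,8.8]
B = cylinder(h=7.8, r=2.7) → bbox [-2.7,-2.7,0] .. [2.7,2.7,7.8]
lo = A.lo+B.lo = [-2.1-2.7, -27.2-2.7, -24.8+0] = [-4.800,-29.900,-24.800]
hi = A.hi+B.hi = [31.5+2.7, 6.4+2.7, 8.8+7.8] = [34.200,9.100,16.600]
diag = √(39²+39²+41.4²) = √4755.96 = 68.963


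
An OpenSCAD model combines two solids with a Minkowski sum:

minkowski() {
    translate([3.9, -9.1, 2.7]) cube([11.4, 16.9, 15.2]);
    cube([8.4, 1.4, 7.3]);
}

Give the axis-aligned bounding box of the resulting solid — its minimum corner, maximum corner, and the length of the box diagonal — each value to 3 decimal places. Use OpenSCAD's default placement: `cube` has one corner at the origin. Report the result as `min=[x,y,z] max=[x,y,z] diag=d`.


A = translate([3.9, -9.1, 2.7]) cube([11.4, 16.9, 15.2]) → bbox [3.9,-9.1,2.7] .. [15.3,7.8,17.9]
B = cube([8.4, 1.4, 7.3]) → bbox [0,0,0] .. [8.4,1.4,7.3]
lo = A.lo+B.lo = [3.9+0, -9.1+0, 2.7+0] = [3.900,-9.100,2.700]
hi = A.hi+B.hi = [15.3+8.4, 7.8+1.4, 17.9+7.3] = [23.700,9.200,25.200]
diag = √(19.8²+18.3²+22.5²) = √1233.18 = 35.117

min=[3.900,-9.100,2.700] max=[23.700,9.200,25.200] diag=35.117


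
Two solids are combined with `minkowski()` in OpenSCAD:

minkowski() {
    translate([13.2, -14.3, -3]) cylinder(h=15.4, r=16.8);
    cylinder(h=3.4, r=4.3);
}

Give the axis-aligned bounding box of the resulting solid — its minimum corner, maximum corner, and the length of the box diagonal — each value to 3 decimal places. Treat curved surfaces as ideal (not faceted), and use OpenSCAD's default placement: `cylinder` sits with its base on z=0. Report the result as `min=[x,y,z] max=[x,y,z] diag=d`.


min=[-7.900,-35.400,-3.000] max=[34.300,6.800,15.800] diag=62.571

A = translate([13.2, -14.3, -3]) cylinder(h=15.4, r=16.8) → bbox [-3.6,-31.1,-3] .. [30,2.5,12.4]
B = cylinder(h=3.4, r=4.3) → bbox [-4.3,-4.3,0] .. [4.3,4.3,3.4]
lo = A.lo+B.lo = [-3.6-4.3, -31.1-4.3, -3+0] = [-7.900,-35.400,-3.000]
hi = A.hi+B.hi = [30+4.3, 2.5+4.3, 12.4+3.4] = [34.300,6.800,15.800]
diag = √(42.2²+42.2²+18.8²) = √3915.12 = 62.571


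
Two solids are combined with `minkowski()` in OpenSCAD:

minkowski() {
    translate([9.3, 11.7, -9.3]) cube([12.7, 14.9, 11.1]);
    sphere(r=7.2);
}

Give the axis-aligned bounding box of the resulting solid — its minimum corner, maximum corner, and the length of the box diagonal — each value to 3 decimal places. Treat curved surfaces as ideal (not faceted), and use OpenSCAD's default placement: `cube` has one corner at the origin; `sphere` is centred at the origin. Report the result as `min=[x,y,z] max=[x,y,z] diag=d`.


A = translate([9.3, 11.7, -9.3]) cube([12.7, 14.9, 11.1]) → bbox [9.3,11.7,-9.3] .. [22,26.6,1.8]
B = sphere(r=7.2) → bbox [-7.2,-7.2,-7.2] .. [7.2,7.2,7.2]
lo = A.lo+B.lo = [9.3-7.2, 11.7-7.2, -9.3-7.2] = [2.100,4.500,-16.500]
hi = A.hi+B.hi = [22+7.2, 26.6+7.2, 1.8+7.2] = [29.200,33.800,9.000]
diag = √(27.1²+29.3²+25.5²) = √2243.15 = 47.362

min=[2.100,4.500,-16.500] max=[29.200,33.800,9.000] diag=47.362


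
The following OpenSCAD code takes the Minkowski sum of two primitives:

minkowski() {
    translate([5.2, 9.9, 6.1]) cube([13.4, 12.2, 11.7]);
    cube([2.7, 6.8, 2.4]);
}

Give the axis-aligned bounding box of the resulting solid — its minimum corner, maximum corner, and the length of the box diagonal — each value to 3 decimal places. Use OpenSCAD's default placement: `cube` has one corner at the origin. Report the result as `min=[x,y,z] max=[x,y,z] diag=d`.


min=[5.200,9.900,6.100] max=[21.300,28.900,20.200] diag=28.619

A = translate([5.2, 9.9, 6.1]) cube([13.4, 12.2, 11.7]) → bbox [5.2,9.9,6.1] .. [18.6,22.1,17.8]
B = cube([2.7, 6.8, 2.4]) → bbox [0,0,0] .. [2.7,6.8,2.4]
lo = A.lo+B.lo = [5.2+0, 9.9+0, 6.1+0] = [5.200,9.900,6.100]
hi = A.hi+B.hi = [18.6+2.7, 22.1+6.8, 17.8+2.4] = [21.300,28.900,20.200]
diag = √(16.1²+19²+14.1²) = √819.02 = 28.619


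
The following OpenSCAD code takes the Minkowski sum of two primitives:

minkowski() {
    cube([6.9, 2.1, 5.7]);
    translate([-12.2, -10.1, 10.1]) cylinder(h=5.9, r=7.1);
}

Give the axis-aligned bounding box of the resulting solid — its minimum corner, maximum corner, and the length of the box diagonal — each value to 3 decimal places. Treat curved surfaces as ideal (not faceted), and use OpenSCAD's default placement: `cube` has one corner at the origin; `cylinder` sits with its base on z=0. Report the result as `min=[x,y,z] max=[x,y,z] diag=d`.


A = translate([-12.2, -10.1, 10.1]) cylinder(h=5.9, r=7.1) → bbox [-19.3,-17.2,10.1] .. [-5.1,-3,16]
B = cube([6.9, 2.1, 5.7]) → bbox [0,0,0] .. [6.9,2.1,5.7]
lo = A.lo+B.lo = [-19.3+0, -17.2+0, 10.1+0] = [-19.300,-17.200,10.100]
hi = A.hi+B.hi = [-5.1+6.9, -3+2.1, 16+5.7] = [1.800,-0.900,21.700]
diag = √(21.1²+16.3²+11.6²) = √845.46 = 29.077

min=[-19.300,-17.200,10.100] max=[1.800,-0.900,21.700] diag=29.077


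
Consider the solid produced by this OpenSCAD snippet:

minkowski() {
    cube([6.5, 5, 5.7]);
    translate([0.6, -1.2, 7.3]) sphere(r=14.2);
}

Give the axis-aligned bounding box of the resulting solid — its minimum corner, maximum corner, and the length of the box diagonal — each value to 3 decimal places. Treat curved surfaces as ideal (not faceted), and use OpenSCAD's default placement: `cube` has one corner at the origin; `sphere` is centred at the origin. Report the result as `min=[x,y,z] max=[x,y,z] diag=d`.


min=[-13.600,-15.400,-6.900] max=[21.300,18.000,27.200] diag=59.130

A = translate([0.6, -1.2, 7.3]) sphere(r=14.2) → bbox [-13.6,-15.4,-6.9] .. [14.8,13,21.5]
B = cube([6.5, 5, 5.7]) → bbox [0,0,0] .. [6.5,5,5.7]
lo = A.lo+B.lo = [-13.6+0, -15.4+0, -6.9+0] = [-13.600,-15.400,-6.900]
hi = A.hi+B.hi = [14.8+6.5, 13+5, 21.5+5.7] = [21.300,18.000,27.200]
diag = √(34.9²+33.4²+34.1²) = √3496.38 = 59.130


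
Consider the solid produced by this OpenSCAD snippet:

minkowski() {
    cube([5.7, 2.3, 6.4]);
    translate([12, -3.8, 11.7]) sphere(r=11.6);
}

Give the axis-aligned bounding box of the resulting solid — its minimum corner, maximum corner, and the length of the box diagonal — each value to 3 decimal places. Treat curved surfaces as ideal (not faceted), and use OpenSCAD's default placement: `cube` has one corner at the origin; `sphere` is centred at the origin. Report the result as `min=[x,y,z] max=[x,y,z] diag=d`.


min=[0.400,-15.400,0.100] max=[29.300,10.100,29.700] diag=48.597

A = translate([12, -3.8, 11.7]) sphere(r=11.6) → bbox [0.4,-15.4,0.1] .. [23.6,7.8,23.3]
B = cube([5.7, 2.3, 6.4]) → bbox [0,0,0] .. [5.7,2.3,6.4]
lo = A.lo+B.lo = [0.4+0, -15.4+0, 0.1+0] = [0.400,-15.400,0.100]
hi = A.hi+B.hi = [23.6+5.7, 7.8+2.3, 23.3+6.4] = [29.300,10.100,29.700]
diag = √(28.9²+25.5²+29.6²) = √2361.62 = 48.597


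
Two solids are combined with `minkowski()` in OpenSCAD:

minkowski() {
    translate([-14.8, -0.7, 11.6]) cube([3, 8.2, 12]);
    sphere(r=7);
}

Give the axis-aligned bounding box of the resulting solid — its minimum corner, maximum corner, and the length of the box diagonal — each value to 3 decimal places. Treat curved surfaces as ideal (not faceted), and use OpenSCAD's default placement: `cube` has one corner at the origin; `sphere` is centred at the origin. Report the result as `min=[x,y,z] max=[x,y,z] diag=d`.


A = translate([-14.8, -0.7, 11.6]) cube([3, 8.2, 12]) → bbox [-14.8,-0.7,11.6] .. [-11.8,7.5,23.6]
B = sphere(r=7) → bbox [-7,-7,-7] .. [7,7,7]
lo = A.lo+B.lo = [-14.8-7, -0.7-7, 11.6-7] = [-21.800,-7.700,4.600]
hi = A.hi+B.hi = [-11.8+7, 7.5+7, 23.6+7] = [-4.800,14.500,30.600]
diag = √(17²+22.2²+26²) = √1457.84 = 38.182

min=[-21.800,-7.700,4.600] max=[-4.800,14.500,30.600] diag=38.182


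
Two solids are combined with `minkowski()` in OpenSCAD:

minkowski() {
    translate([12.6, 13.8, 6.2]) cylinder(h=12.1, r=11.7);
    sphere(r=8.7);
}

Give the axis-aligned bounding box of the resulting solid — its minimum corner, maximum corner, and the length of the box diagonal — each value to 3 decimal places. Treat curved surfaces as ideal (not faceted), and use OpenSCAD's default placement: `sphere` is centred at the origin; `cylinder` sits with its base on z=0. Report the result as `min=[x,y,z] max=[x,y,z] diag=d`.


A = translate([12.6, 13.8, 6.2]) cylinder(h=12.1, r=11.7) → bbox [0.9,2.1,6.2] .. [24.3,25.5,18.3]
B = sphere(r=8.7) → bbox [-8.7,-8.7,-8.7] .. [8.7,8.7,8.7]
lo = A.lo+B.lo = [0.9-8.7, 2.1-8.7, 6.2-8.7] = [-7.800,-6.600,-2.500]
hi = A.hi+B.hi = [24.3+8.7, 25.5+8.7, 18.3+8.7] = [33.000,34.200,27.000]
diag = √(40.8²+40.8²+29.5²) = √4199.53 = 64.804

min=[-7.800,-6.600,-2.500] max=[33.000,34.200,27.000] diag=64.804


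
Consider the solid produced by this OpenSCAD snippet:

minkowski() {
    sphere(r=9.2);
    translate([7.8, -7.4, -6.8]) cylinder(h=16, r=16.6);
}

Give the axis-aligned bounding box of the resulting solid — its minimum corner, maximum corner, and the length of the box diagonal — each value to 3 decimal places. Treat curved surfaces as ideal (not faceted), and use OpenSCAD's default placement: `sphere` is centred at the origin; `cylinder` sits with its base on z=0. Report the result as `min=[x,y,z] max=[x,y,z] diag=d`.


A = translate([7.8, -7.4, -6.8]) cylinder(h=16, r=16.6) → bbox [-8.8,-24,-6.8] .. [24.4,9.2,9.2]
B = sphere(r=9.2) → bbox [-9.2,-9.2,-9.2] .. [9.2,9.2,9.2]
lo = A.lo+B.lo = [-8.8-9.2, -24-9.2, -6.8-9.2] = [-18.000,-33.200,-16.000]
hi = A.hi+B.hi = [24.4+9.2, 9.2+9.2, 9.2+9.2] = [33.600,18.400,18.400]
diag = √(51.6²+51.6²+34.4²) = √6508.48 = 80.675

min=[-18.000,-33.200,-16.000] max=[33.600,18.400,18.400] diag=80.675


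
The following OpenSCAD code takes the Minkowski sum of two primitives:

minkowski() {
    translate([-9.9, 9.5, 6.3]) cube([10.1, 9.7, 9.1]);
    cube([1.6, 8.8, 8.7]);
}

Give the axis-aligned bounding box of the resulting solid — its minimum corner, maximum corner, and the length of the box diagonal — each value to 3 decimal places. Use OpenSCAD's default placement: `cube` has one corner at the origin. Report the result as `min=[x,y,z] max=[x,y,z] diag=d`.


min=[-9.900,9.500,6.300] max=[1.800,28.000,24.100] diag=28.213

A = translate([-9.9, 9.5, 6.3]) cube([10.1, 9.7, 9.1]) → bbox [-9.9,9.5,6.3] .. [0.2,19.2,15.4]
B = cube([1.6, 8.8, 8.7]) → bbox [0,0,0] .. [1.6,8.8,8.7]
lo = A.lo+B.lo = [-9.9+0, 9.5+0, 6.3+0] = [-9.900,9.500,6.300]
hi = A.hi+B.hi = [0.2+1.6, 19.2+8.8, 15.4+8.7] = [1.800,28.000,24.100]
diag = √(11.7²+18.5²+17.8²) = √795.98 = 28.213


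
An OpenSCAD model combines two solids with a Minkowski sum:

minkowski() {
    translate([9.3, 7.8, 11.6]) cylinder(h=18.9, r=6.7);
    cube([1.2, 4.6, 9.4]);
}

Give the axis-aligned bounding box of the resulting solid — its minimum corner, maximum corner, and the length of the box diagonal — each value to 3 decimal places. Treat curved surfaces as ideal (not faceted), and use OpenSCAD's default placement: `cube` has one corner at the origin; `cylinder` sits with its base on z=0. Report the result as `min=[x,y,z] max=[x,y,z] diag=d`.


A = translate([9.3, 7.8, 11.6]) cylinder(h=18.9, r=6.7) → bbox [2.6,1.1,11.6] .. [16,14.5,30.5]
B = cube([1.2, 4.6, 9.4]) → bbox [0,0,0] .. [1.2,4.6,9.4]
lo = A.lo+B.lo = [2.6+0, 1.1+0, 11.6+0] = [2.600,1.100,11.600]
hi = A.hi+B.hi = [16+1.2, 14.5+4.6, 30.5+9.4] = [17.200,19.100,39.900]
diag = √(14.6²+18²+28.3²) = √1338.05 = 36.579

min=[2.600,1.100,11.600] max=[17.200,19.100,39.900] diag=36.579


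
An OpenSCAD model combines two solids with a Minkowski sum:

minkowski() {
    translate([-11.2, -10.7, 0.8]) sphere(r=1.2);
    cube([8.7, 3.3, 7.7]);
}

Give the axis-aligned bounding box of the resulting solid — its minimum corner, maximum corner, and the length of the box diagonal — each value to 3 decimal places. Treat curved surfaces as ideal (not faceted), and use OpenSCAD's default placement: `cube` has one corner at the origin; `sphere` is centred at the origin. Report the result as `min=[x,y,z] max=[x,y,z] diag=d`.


A = translate([-11.2, -10.7, 0.8]) sphere(r=1.2) → bbox [-12.4,-11.9,-0.4] .. [-10,-9.5,2]
B = cube([8.7, 3.3, 7.7]) → bbox [0,0,0] .. [8.7,3.3,7.7]
lo = A.lo+B.lo = [-12.4+0, -11.9+0, -0.4+0] = [-12.400,-11.900,-0.400]
hi = A.hi+B.hi = [-10+8.7, -9.5+3.3, 2+7.7] = [-1.300,-6.200,9.700]
diag = √(11.1²+5.7²+10.1²) = √257.71 = 16.053

min=[-12.400,-11.900,-0.400] max=[-1.300,-6.200,9.700] diag=16.053


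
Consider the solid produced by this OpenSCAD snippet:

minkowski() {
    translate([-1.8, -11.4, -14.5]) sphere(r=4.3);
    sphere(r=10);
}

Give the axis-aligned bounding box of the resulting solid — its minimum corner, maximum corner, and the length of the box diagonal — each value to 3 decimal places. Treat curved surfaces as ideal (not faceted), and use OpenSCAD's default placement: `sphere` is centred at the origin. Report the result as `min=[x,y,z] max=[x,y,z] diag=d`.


A = translate([-1.8, -11.4, -14.5]) sphere(r=4.3) → bbox [-6.1,-15.7,-18.8] .. [2.5,-7.1,-10.2]
B = sphere(r=10) → bbox [-10,-10,-10] .. [10,10,10]
lo = A.lo+B.lo = [-6.1-10, -15.7-10, -18.8-10] = [-16.100,-25.700,-28.800]
hi = A.hi+B.hi = [2.5+10, -7.1+10, -10.2+10] = [12.500,2.900,-0.200]
diag = √(28.6²+28.6²+28.6²) = √2453.88 = 49.537

min=[-16.100,-25.700,-28.800] max=[12.500,2.900,-0.200] diag=49.537


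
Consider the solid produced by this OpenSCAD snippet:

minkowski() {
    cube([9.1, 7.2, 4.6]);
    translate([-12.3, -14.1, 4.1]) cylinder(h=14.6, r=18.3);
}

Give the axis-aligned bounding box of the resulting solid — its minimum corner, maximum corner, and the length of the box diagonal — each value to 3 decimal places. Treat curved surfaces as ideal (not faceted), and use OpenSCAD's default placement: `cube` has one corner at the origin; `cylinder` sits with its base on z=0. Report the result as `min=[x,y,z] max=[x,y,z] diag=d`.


A = translate([-12.3, -14.1, 4.1]) cylinder(h=14.6, r=18.3) → bbox [-30.6,-32.4,4.1] .. [6,4.2,18.7]
B = cube([9.1, 7.2, 4.6]) → bbox [0,0,0] .. [9.1,7.2,4.6]
lo = A.lo+B.lo = [-30.6+0, -32.4+0, 4.1+0] = [-30.600,-32.400,4.100]
hi = A.hi+B.hi = [6+9.1, 4.2+7.2, 18.7+4.6] = [15.100,11.400,23.300]
diag = √(45.7²+43.8²+19.2²) = √4375.57 = 66.148

min=[-30.600,-32.400,4.100] max=[15.100,11.400,23.300] diag=66.148


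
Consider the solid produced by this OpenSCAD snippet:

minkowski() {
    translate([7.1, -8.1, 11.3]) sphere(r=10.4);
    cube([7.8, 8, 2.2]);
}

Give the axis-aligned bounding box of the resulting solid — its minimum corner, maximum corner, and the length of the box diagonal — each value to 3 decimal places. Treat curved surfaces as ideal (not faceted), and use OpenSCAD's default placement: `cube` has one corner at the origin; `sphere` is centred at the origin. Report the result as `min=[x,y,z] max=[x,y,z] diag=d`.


A = translate([7.1, -8.1, 11.3]) sphere(r=10.4) → bbox [-3.3,-18.5,0.9] .. [17.5,2.3,21.7]
B = cube([7.8, 8, 2.2]) → bbox [0,0,0] .. [7.8,8,2.2]
lo = A.lo+B.lo = [-3.3+0, -18.5+0, 0.9+0] = [-3.300,-18.500,0.900]
hi = A.hi+B.hi = [17.5+7.8, 2.3+8, 21.7+2.2] = [25.300,10.300,23.900]
diag = √(28.6²+28.8²+23²) = √2176.4 = 46.652

min=[-3.300,-18.500,0.900] max=[25.300,10.300,23.900] diag=46.652


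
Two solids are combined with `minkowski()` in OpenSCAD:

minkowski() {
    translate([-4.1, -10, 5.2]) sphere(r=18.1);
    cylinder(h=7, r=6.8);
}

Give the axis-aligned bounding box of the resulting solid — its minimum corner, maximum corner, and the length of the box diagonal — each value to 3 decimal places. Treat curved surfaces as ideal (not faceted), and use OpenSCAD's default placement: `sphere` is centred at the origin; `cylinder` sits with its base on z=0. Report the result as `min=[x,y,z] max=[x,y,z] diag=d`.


min=[-29.000,-34.900,-12.900] max=[20.800,14.900,30.300] diag=82.622

A = translate([-4.1, -10, 5.2]) sphere(r=18.1) → bbox [-22.2,-28.1,-12.9] .. [14,8.1,23.3]
B = cylinder(h=7, r=6.8) → bbox [-6.8,-6.8,0] .. [6.8,6.8,7]
lo = A.lo+B.lo = [-22.2-6.8, -28.1-6.8, -12.9+0] = [-29.000,-34.900,-12.900]
hi = A.hi+B.hi = [14+6.8, 8.1+6.8, 23.3+7] = [20.800,14.900,30.300]
diag = √(49.8²+49.8²+43.2²) = √6826.32 = 82.622


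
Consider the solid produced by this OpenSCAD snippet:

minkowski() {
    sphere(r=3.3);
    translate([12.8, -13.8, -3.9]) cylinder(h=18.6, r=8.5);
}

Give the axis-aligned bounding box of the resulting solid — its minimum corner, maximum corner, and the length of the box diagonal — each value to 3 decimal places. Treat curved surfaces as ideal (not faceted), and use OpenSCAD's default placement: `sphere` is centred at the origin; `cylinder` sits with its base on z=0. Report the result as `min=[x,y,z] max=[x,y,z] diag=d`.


min=[1.000,-25.600,-7.200] max=[24.600,-2.000,18.000] diag=41.821

A = translate([12.8, -13.8, -3.9]) cylinder(h=18.6, r=8.5) → bbox [4.3,-22.3,-3.9] .. [21.3,-5.3,14.7]
B = sphere(r=3.3) → bbox [-3.3,-3.3,-3.3] .. [3.3,3.3,3.3]
lo = A.lo+B.lo = [4.3-3.3, -22.3-3.3, -3.9-3.3] = [1.000,-25.600,-7.200]
hi = A.hi+B.hi = [21.3+3.3, -5.3+3.3, 14.7+3.3] = [24.600,-2.000,18.000]
diag = √(23.6²+23.6²+25.2²) = √1748.96 = 41.821


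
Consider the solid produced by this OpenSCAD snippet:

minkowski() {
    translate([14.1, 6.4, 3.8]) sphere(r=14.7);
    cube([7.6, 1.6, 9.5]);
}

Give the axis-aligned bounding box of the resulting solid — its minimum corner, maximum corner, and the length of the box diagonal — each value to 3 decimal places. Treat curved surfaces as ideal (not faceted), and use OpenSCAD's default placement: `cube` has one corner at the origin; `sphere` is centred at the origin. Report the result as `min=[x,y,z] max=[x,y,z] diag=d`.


min=[-0.600,-8.300,-10.900] max=[36.400,22.700,28.000] diag=61.994

A = translate([14.1, 6.4, 3.8]) sphere(r=14.7) → bbox [-0.6,-8.3,-10.9] .. [28.8,21.1,18.5]
B = cube([7.6, 1.6, 9.5]) → bbox [0,0,0] .. [7.6,1.6,9.5]
lo = A.lo+B.lo = [-0.6+0, -8.3+0, -10.9+0] = [-0.600,-8.300,-10.900]
hi = A.hi+B.hi = [28.8+7.6, 21.1+1.6, 18.5+9.5] = [36.400,22.700,28.000]
diag = √(37²+31²+38.9²) = √3843.21 = 61.994


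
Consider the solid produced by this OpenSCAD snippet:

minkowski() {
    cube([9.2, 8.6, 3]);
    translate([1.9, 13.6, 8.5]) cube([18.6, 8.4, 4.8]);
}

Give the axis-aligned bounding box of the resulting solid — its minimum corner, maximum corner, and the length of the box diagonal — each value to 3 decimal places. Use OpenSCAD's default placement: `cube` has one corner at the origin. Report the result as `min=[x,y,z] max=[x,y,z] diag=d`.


min=[1.900,13.600,8.500] max=[29.700,30.600,16.300] diag=33.506

A = translate([1.9, 13.6, 8.5]) cube([18.6, 8.4, 4.8]) → bbox [1.9,13.6,8.5] .. [20.5,22,13.3]
B = cube([9.2, 8.6, 3]) → bbox [0,0,0] .. [9.2,8.6,3]
lo = A.lo+B.lo = [1.9+0, 13.6+0, 8.5+0] = [1.900,13.600,8.500]
hi = A.hi+B.hi = [20.5+9.2, 22+8.6, 13.3+3] = [29.700,30.600,16.300]
diag = √(27.8²+17²+7.8²) = √1122.68 = 33.506


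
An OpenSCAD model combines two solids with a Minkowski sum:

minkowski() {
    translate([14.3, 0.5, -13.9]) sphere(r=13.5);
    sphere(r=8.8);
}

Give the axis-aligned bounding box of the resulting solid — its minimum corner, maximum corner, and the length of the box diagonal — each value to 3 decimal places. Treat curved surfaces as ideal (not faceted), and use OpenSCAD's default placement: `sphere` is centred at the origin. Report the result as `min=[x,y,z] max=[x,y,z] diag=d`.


A = translate([14.3, 0.5, -13.9]) sphere(r=13.5) → bbox [0.8,-13,-27.4] .. [27.8,14,-0.4]
B = sphere(r=8.8) → bbox [-8.8,-8.8,-8.8] .. [8.8,8.8,8.8]
lo = A.lo+B.lo = [0.8-8.8, -13-8.8, -27.4-8.8] = [-8.000,-21.800,-36.200]
hi = A.hi+B.hi = [27.8+8.8, 14+8.8, -0.4+8.8] = [36.600,22.800,8.400]
diag = √(44.6²+44.6²+44.6²) = √5967.48 = 77.249

min=[-8.000,-21.800,-36.200] max=[36.600,22.800,8.400] diag=77.249


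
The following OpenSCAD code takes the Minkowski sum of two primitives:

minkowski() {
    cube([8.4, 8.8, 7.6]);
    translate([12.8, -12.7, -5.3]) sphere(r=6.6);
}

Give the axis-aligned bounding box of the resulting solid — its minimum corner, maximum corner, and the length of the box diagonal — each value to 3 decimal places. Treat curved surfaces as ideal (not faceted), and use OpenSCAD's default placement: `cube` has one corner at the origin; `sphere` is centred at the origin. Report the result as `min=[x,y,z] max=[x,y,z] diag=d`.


min=[6.200,-19.300,-11.900] max=[27.800,2.700,8.900] diag=37.191

A = translate([12.8, -12.7, -5.3]) sphere(r=6.6) → bbox [6.2,-19.3,-11.9] .. [19.4,-6.1,1.3]
B = cube([8.4, 8.8, 7.6]) → bbox [0,0,0] .. [8.4,8.8,7.6]
lo = A.lo+B.lo = [6.2+0, -19.3+0, -11.9+0] = [6.200,-19.300,-11.900]
hi = A.hi+B.hi = [19.4+8.4, -6.1+8.8, 1.3+7.6] = [27.800,2.700,8.900]
diag = √(21.6²+22²+20.8²) = √1383.2 = 37.191


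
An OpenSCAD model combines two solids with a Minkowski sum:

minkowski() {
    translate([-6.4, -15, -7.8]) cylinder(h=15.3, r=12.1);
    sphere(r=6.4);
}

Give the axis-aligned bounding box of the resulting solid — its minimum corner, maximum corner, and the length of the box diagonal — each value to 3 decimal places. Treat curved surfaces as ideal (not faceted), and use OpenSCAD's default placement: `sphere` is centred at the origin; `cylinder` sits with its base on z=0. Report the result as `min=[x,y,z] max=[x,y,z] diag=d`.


A = translate([-6.4, -15, -7.8]) cylinder(h=15.3, r=12.1) → bbox [-18.5,-27.1,-7.8] .. [5.7,-2.9,7.5]
B = sphere(r=6.4) → bbox [-6.4,-6.4,-6.4] .. [6.4,6.4,6.4]
lo = A.lo+B.lo = [-18.5-6.4, -27.1-6.4, -7.8-6.4] = [-24.900,-33.500,-14.200]
hi = A.hi+B.hi = [5.7+6.4, -2.9+6.4, 7.5+6.4] = [12.100,3.500,13.900]
diag = √(37²+37²+28.1²) = √3527.61 = 59.394

min=[-24.900,-33.500,-14.200] max=[12.100,3.500,13.900] diag=59.394


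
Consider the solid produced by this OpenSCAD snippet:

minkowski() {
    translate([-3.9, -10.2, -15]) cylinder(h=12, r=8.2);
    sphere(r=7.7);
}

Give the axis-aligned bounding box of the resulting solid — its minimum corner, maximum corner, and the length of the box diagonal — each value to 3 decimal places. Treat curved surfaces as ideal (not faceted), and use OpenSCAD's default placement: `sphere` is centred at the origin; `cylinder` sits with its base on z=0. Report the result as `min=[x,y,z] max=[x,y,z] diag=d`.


min=[-19.800,-26.100,-22.700] max=[12.000,5.700,4.700] diag=52.662

A = translate([-3.9, -10.2, -15]) cylinder(h=12, r=8.2) → bbox [-12.1,-18.4,-15] .. [4.3,-2,-3]
B = sphere(r=7.7) → bbox [-7.7,-7.7,-7.7] .. [7.7,7.7,7.7]
lo = A.lo+B.lo = [-12.1-7.7, -18.4-7.7, -15-7.7] = [-19.800,-26.100,-22.700]
hi = A.hi+B.hi = [4.3+7.7, -2+7.7, -3+7.7] = [12.000,5.700,4.700]
diag = √(31.8²+31.8²+27.4²) = √2773.24 = 52.662


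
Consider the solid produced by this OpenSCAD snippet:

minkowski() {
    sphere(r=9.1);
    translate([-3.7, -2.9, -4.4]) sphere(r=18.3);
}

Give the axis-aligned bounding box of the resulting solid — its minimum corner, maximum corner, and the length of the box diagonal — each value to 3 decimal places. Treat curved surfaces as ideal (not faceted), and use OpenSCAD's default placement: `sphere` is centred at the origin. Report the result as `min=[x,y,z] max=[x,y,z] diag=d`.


min=[-31.100,-30.300,-31.800] max=[23.700,24.500,23.000] diag=94.916

A = translate([-3.7, -2.9, -4.4]) sphere(r=18.3) → bbox [-22,-21.2,-22.7] .. [14.6,15.4,13.9]
B = sphere(r=9.1) → bbox [-9.1,-9.1,-9.1] .. [9.1,9.1,9.1]
lo = A.lo+B.lo = [-22-9.1, -21.2-9.1, -22.7-9.1] = [-31.100,-30.300,-31.800]
hi = A.hi+B.hi = [14.6+9.1, 15.4+9.1, 13.9+9.1] = [23.700,24.500,23.000]
diag = √(54.8²+54.8²+54.8²) = √9009.12 = 94.916


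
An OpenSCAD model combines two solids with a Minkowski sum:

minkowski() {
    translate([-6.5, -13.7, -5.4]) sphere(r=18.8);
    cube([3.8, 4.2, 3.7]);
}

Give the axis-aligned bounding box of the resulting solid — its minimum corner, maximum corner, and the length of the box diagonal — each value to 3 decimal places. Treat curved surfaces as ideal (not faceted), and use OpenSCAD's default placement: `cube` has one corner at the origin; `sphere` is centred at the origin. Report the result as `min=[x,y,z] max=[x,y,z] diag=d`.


A = translate([-6.5, -13.7, -5.4]) sphere(r=18.8) → bbox [-25.3,-32.5,-24.2] .. [12.3,5.1,13.4]
B = cube([3.8, 4.2, 3.7]) → bbox [0,0,0] .. [3.8,4.2,3.7]
lo = A.lo+B.lo = [-25.3+0, -32.5+0, -24.2+0] = [-25.300,-32.500,-24.200]
hi = A.hi+B.hi = [12.3+3.8, 5.1+4.2, 13.4+3.7] = [16.100,9.300,17.100]
diag = √(41.4²+41.8²+41.3²) = √5166.89 = 71.881

min=[-25.300,-32.500,-24.200] max=[16.100,9.300,17.100] diag=71.881


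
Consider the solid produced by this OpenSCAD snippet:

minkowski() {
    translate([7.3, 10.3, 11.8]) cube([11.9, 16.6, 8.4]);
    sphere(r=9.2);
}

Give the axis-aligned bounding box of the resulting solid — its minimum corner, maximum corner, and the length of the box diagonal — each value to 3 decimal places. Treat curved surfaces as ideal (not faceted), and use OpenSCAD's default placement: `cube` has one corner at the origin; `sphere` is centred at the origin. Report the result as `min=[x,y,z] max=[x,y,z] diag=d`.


A = translate([7.3, 10.3, 11.8]) cube([11.9, 16.6, 8.4]) → bbox [7.3,10.3,11.8] .. [19.2,26.9,20.2]
B = sphere(r=9.2) → bbox [-9.2,-9.2,-9.2] .. [9.2,9.2,9.2]
lo = A.lo+B.lo = [7.3-9.2, 10.3-9.2, 11.8-9.2] = [-1.900,1.100,2.600]
hi = A.hi+B.hi = [19.2+9.2, 26.9+9.2, 20.2+9.2] = [28.400,36.100,29.400]
diag = √(30.3²+35²+26.8²) = √2861.33 = 53.491

min=[-1.900,1.100,2.600] max=[28.400,36.100,29.400] diag=53.491


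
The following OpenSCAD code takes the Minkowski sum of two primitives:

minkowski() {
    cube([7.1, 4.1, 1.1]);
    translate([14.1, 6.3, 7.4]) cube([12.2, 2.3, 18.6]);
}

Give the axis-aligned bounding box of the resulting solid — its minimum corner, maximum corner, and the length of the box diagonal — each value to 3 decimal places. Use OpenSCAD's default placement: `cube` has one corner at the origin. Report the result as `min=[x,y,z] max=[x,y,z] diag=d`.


A = translate([14.1, 6.3, 7.4]) cube([12.2, 2.3, 18.6]) → bbox [14.1,6.3,7.4] .. [26.3,8.6,26]
B = cube([7.1, 4.1, 1.1]) → bbox [0,0,0] .. [7.1,4.1,1.1]
lo = A.lo+B.lo = [14.1+0, 6.3+0, 7.4+0] = [14.100,6.300,7.400]
hi = A.hi+B.hi = [26.3+7.1, 8.6+4.1, 26+1.1] = [33.400,12.700,27.100]
diag = √(19.3²+6.4²+19.7²) = √801.54 = 28.311

min=[14.100,6.300,7.400] max=[33.400,12.700,27.100] diag=28.311


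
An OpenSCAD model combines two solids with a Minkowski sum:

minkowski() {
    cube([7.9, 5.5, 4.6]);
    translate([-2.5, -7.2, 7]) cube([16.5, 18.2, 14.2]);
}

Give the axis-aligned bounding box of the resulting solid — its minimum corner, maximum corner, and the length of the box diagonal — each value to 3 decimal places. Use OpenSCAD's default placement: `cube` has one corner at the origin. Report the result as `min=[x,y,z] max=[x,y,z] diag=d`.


min=[-2.500,-7.200,7.000] max=[21.900,16.500,25.800] diag=38.865

A = translate([-2.5, -7.2, 7]) cube([16.5, 18.2, 14.2]) → bbox [-2.5,-7.2,7] .. [14,11,21.2]
B = cube([7.9, 5.5, 4.6]) → bbox [0,0,0] .. [7.9,5.5,4.6]
lo = A.lo+B.lo = [-2.5+0, -7.2+0, 7+0] = [-2.500,-7.200,7.000]
hi = A.hi+B.hi = [14+7.9, 11+5.5, 21.2+4.6] = [21.900,16.500,25.800]
diag = √(24.4²+23.7²+18.8²) = √1510.49 = 38.865


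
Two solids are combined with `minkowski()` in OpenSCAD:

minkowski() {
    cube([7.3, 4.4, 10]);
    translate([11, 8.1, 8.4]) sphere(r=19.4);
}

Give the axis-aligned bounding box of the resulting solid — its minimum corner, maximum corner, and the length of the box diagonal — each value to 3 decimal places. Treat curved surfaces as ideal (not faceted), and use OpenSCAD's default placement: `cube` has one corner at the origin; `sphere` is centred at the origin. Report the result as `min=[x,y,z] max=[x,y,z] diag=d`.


A = translate([11, 8.1, 8.4]) sphere(r=19.4) → bbox [-8.4,-11.3,-11] .. [30.4,27.5,27.8]
B = cube([7.3, 4.4, 10]) → bbox [0,0,0] .. [7.3,4.4,10]
lo = A.lo+B.lo = [-8.4+0, -11.3+0, -11+0] = [-8.400,-11.300,-11.000]
hi = A.hi+B.hi = [30.4+7.3, 27.5+4.4, 27.8+10] = [37.700,31.900,37.800]
diag = √(46.1²+43.2²+48.8²) = √6372.89 = 79.830

min=[-8.400,-11.300,-11.000] max=[37.700,31.900,37.800] diag=79.830


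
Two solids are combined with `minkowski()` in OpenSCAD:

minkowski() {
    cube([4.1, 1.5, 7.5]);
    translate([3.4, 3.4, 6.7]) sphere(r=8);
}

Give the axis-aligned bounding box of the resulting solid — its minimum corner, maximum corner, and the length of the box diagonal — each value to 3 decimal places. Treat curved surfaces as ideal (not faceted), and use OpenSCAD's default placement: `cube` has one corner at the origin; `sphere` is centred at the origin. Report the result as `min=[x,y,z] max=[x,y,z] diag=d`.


min=[-4.600,-4.600,-1.300] max=[15.500,12.900,22.200] diag=35.532

A = translate([3.4, 3.4, 6.7]) sphere(r=8) → bbox [-4.6,-4.6,-1.3] .. [11.4,11.4,14.7]
B = cube([4.1, 1.5, 7.5]) → bbox [0,0,0] .. [4.1,1.5,7.5]
lo = A.lo+B.lo = [-4.6+0, -4.6+0, -1.3+0] = [-4.600,-4.600,-1.300]
hi = A.hi+B.hi = [11.4+4.1, 11.4+1.5, 14.7+7.5] = [15.500,12.900,22.200]
diag = √(20.1²+17.5²+23.5²) = √1262.51 = 35.532


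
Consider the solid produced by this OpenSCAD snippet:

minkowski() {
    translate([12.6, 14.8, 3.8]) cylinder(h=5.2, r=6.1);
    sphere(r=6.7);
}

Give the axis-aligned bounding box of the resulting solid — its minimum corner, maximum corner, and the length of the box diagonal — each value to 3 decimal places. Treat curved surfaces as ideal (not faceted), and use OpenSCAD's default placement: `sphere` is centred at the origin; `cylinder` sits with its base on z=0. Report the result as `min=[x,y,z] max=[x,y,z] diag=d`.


A = translate([12.6, 14.8, 3.8]) cylinder(h=5.2, r=6.1) → bbox [6.5,8.7,3.8] .. [18.7,20.9,9]
B = sphere(r=6.7) → bbox [-6.7,-6.7,-6.7] .. [6.7,6.7,6.7]
lo = A.lo+B.lo = [6.5-6.7, 8.7-6.7, 3.8-6.7] = [-0.200,2.000,-2.900]
hi = A.hi+B.hi = [18.7+6.7, 20.9+6.7, 9+6.7] = [25.400,27.600,15.700]
diag = √(25.6²+25.6²+18.6²) = √1656.68 = 40.702

min=[-0.200,2.000,-2.900] max=[25.400,27.600,15.700] diag=40.702


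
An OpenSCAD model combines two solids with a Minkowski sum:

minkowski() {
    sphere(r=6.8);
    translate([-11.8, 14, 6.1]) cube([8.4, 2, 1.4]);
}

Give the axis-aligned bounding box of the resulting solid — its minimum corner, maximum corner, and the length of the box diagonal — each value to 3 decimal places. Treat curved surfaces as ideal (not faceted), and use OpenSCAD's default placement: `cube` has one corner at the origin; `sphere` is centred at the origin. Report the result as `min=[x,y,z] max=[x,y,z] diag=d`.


min=[-18.600,7.200,-0.700] max=[3.400,22.800,14.300] diag=30.860

A = translate([-11.8, 14, 6.1]) cube([8.4, 2, 1.4]) → bbox [-11.8,14,6.1] .. [-3.4,16,7.5]
B = sphere(r=6.8) → bbox [-6.8,-6.8,-6.8] .. [6.8,6.8,6.8]
lo = A.lo+B.lo = [-11.8-6.8, 14-6.8, 6.1-6.8] = [-18.600,7.200,-0.700]
hi = A.hi+B.hi = [-3.4+6.8, 16+6.8, 7.5+6.8] = [3.400,22.800,14.300]
diag = √(22²+15.6²+15²) = √952.36 = 30.860


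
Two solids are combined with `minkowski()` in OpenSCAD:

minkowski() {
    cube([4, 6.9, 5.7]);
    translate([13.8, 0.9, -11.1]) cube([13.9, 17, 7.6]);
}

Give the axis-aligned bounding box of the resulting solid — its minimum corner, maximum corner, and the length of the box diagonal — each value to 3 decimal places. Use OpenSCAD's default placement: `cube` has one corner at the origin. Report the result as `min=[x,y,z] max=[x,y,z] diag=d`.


min=[13.800,0.900,-11.100] max=[31.700,24.800,2.200] diag=32.688

A = translate([13.8, 0.9, -11.1]) cube([13.9, 17, 7.6]) → bbox [13.8,0.9,-11.1] .. [27.7,17.9,-3.5]
B = cube([4, 6.9, 5.7]) → bbox [0,0,0] .. [4,6.9,5.7]
lo = A.lo+B.lo = [13.8+0, 0.9+0, -11.1+0] = [13.800,0.900,-11.100]
hi = A.hi+B.hi = [27.7+4, 17.9+6.9, -3.5+5.7] = [31.700,24.800,2.200]
diag = √(17.9²+23.9²+13.3²) = √1068.51 = 32.688


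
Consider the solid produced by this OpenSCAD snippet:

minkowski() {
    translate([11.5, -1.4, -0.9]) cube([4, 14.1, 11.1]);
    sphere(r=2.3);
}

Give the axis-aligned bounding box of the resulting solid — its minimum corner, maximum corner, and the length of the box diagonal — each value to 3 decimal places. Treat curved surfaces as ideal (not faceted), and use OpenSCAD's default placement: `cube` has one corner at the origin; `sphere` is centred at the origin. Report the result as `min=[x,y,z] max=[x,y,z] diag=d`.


min=[9.200,-3.700,-3.200] max=[17.800,15.000,12.500] diag=25.887

A = translate([11.5, -1.4, -0.9]) cube([4, 14.1, 11.1]) → bbox [11.5,-1.4,-0.9] .. [15.5,12.7,10.2]
B = sphere(r=2.3) → bbox [-2.3,-2.3,-2.3] .. [2.3,2.3,2.3]
lo = A.lo+B.lo = [11.5-2.3, -1.4-2.3, -0.9-2.3] = [9.200,-3.700,-3.200]
hi = A.hi+B.hi = [15.5+2.3, 12.7+2.3, 10.2+2.3] = [17.800,15.000,12.500]
diag = √(8.6²+18.7²+15.7²) = √670.14 = 25.887


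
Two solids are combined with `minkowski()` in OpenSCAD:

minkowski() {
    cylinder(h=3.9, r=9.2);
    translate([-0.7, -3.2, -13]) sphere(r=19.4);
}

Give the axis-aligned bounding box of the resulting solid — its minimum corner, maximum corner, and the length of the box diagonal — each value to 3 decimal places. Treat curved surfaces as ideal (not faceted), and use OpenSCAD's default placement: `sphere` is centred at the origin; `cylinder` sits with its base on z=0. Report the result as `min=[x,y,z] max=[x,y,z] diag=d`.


min=[-29.300,-31.800,-32.400] max=[27.900,25.400,10.300] diag=91.471

A = translate([-0.7, -3.2, -13]) sphere(r=19.4) → bbox [-20.1,-22.6,-32.4] .. [18.7,16.2,6.4]
B = cylinder(h=3.9, r=9.2) → bbox [-9.2,-9.2,0] .. [9.2,9.2,3.9]
lo = A.lo+B.lo = [-20.1-9.2, -22.6-9.2, -32.4+0] = [-29.300,-31.800,-32.400]
hi = A.hi+B.hi = [18.7+9.2, 16.2+9.2, 6.4+3.9] = [27.900,25.400,10.300]
diag = √(57.2²+57.2²+42.7²) = √8366.97 = 91.471


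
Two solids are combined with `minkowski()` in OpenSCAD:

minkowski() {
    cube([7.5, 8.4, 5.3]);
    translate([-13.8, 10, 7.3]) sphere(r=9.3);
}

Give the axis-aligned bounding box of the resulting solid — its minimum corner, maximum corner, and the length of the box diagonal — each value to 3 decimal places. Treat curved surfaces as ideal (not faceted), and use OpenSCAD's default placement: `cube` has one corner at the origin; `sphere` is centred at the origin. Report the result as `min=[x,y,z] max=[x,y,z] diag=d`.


min=[-23.100,0.700,-2.000] max=[3.000,27.700,21.900] diag=44.513

A = translate([-13.8, 10, 7.3]) sphere(r=9.3) → bbox [-23.1,0.7,-2] .. [-4.5,19.3,16.6]
B = cube([7.5, 8.4, 5.3]) → bbox [0,0,0] .. [7.5,8.4,5.3]
lo = A.lo+B.lo = [-23.1+0, 0.7+0, -2+0] = [-23.100,0.700,-2.000]
hi = A.hi+B.hi = [-4.5+7.5, 19.3+8.4, 16.6+5.3] = [3.000,27.700,21.900]
diag = √(26.1²+27²+23.9²) = √1981.42 = 44.513


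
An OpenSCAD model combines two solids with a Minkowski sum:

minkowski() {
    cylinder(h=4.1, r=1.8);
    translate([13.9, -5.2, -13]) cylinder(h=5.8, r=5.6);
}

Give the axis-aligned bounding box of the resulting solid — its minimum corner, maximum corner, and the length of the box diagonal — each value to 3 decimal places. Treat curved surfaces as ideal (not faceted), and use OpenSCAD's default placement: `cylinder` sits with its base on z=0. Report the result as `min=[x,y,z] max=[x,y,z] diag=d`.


A = translate([13.9, -5.2, -13]) cylinder(h=5.8, r=5.6) → bbox [8.3,-10.8,-13] .. [19.5,0.4,-7.2]
B = cylinder(h=4.1, r=1.8) → bbox [-1.8,-1.8,0] .. [1.8,1.8,4.1]
lo = A.lo+B.lo = [8.3-1.8, -10.8-1.8, -13+0] = [6.500,-12.600,-13.000]
hi = A.hi+B.hi = [19.5+1.8, 0.4+1.8, -7.2+4.1] = [21.300,2.200,-3.100]
diag = √(14.8²+14.8²+9.9²) = √536.09 = 23.154

min=[6.500,-12.600,-13.000] max=[21.300,2.200,-3.100] diag=23.154
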